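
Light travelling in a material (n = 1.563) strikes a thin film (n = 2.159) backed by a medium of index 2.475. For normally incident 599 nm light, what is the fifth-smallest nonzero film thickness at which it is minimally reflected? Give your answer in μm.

At the upper boundary (n = 1.563 to n = 2.159) the reflected ray undergoes a half-wave phase shift.
Ray reflecting at the bottom interface goes from n = 2.159 toward n = 2.475: a half-wave phase shift.
The two reflections carry the same phase change, so no net offset.
So the condition for destructive reflection is 2 n t = (m + ½) λ.
The fifth-smallest nonzero thickness corresponds to m = 4: t = (m + ½) λ / (2 n) = 4.50 × 599 / (2 × 2.159) = 624 nm.

0.624 μm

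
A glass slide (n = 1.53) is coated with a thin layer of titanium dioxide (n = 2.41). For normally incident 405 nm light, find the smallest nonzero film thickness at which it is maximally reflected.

42.0 nm

At the upper boundary (n = 1.0 to n = 2.41) the reflected ray undergoes a half-wave phase shift.
Bottom surface (2.41 → 1.53): reflection off a lower-index medium gives no phase shift.
Exactly one π shift → a net half-wave offset.
With one net inversion, constructive interference in reflection requires 2 n t = (m + ½) λ.
Minimum at m = 0: t = λ / (4 n) = 405 / (4 × 2.41) = 42.0 nm.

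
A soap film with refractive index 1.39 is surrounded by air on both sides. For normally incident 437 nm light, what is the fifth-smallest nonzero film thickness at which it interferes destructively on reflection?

At the upper boundary (n = 1.0 to n = 1.39) the reflected ray undergoes a half-wave phase shift.
Bottom surface (1.39 → 1.0): reflection off a lower-index medium gives no phase shift.
Net: one phase inversion between the two reflected rays.
For weak reflection here: 2 n t = m λ.
The fifth-smallest nonzero thickness corresponds to m = 5: t = m λ / (2 n) = 5.00 × 437 / (2 × 1.39) = 786 nm.

786 nm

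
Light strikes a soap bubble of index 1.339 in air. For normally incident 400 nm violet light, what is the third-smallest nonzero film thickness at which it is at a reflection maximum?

373 nm

Ray reflecting at the top interface goes from n = 1.0 toward n = 1.339: a half-wave phase shift.
At the lower boundary (n = 1.339 to n = 1.0) the reflected ray undergoes no phase shift.
The two reflections differ by half a wavelength.
For maximum reflection here: 2 n t = (m + ½) λ.
The third-smallest nonzero thickness corresponds to m = 2: t = (m + ½) λ / (2 n) = 2.50 × 400 / (2 × 1.339) = 373 nm.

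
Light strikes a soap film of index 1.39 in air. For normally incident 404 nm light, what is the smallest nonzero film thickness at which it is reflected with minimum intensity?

145 nm

Top surface (1.0 → 1.39): reflection off a higher-index medium gives a half-wave phase shift.
Bottom surface (1.39 → 1.0): reflection off a lower-index medium gives no phase shift.
The two reflections differ by half a wavelength.
With one net inversion, destructive interference in reflection requires 2 n t = m λ.
The smallest nonzero thickness corresponds to m = 1: t = m λ / (2 n) = 1.00 × 404 / (2 × 1.39) = 145 nm.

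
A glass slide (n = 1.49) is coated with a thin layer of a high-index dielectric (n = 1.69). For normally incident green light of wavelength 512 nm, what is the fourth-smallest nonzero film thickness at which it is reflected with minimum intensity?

Top surface (1.0 → 1.69): reflection off a higher-index medium gives a half-wave phase shift.
Ray reflecting at the bottom interface goes from n = 1.69 toward n = 1.49: no phase shift.
Net: one phase inversion between the two reflected rays.
So the condition for destructive reflection is 2 n t = m λ.
The fourth-smallest nonzero thickness corresponds to m = 4: t = m λ / (2 n) = 4.00 × 512 / (2 × 1.69) = 606 nm.

606 nm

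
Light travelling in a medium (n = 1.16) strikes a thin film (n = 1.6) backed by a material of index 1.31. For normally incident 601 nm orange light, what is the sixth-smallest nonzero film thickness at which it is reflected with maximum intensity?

Top surface (1.16 → 1.6): reflection off a higher-index medium gives a half-wave phase shift.
Ray reflecting at the bottom interface goes from n = 1.6 toward n = 1.31: no phase shift.
The two reflections differ by half a wavelength.
For maximum reflection here: 2 n t = (m + ½) λ.
The sixth-smallest nonzero thickness corresponds to m = 5: t = (m + ½) λ / (2 n) = 5.50 × 601 / (2 × 1.6) = 1033 nm.

1033 nm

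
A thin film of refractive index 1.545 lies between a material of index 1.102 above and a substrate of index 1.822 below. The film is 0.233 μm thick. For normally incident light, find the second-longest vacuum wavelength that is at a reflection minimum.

Ray reflecting at the top interface goes from n = 1.102 toward n = 1.545: a half-wave phase shift.
At the lower boundary (n = 1.545 to n = 1.822) the reflected ray undergoes a half-wave phase shift.
Zero or two π shifts → no net half-wave offset.
With no net inversion, destructive interference in reflection requires 2 n t = (m + ½) λ.
λ = 2 n t / (m + ½). The second-longest wavelength is m = 1: λ = 2 × 1.545 × 233 / 1.50 = 480 nm.

480 nm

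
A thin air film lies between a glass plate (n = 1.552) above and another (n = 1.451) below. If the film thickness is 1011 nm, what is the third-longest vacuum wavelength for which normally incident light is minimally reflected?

674 nm

Ray reflecting at the top interface goes from n = 1.552 toward n = 1.0: no phase shift.
Ray reflecting at the bottom interface goes from n = 1.0 toward n = 1.451: a half-wave phase shift.
The two reflections differ by half a wavelength.
So the condition for destructive reflection is 2 n t = m λ.
λ = 2 n t / m. The third-longest wavelength is m = 3: λ = 2 × 1.0 × 1011 / 3.00 = 674 nm.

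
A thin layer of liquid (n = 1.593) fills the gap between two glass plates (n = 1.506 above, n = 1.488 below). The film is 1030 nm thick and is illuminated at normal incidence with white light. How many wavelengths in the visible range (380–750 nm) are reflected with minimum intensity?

At the upper boundary (n = 1.506 to n = 1.593) the reflected ray undergoes a half-wave phase shift.
Ray reflecting at the bottom interface goes from n = 1.593 toward n = 1.488: no phase shift.
Exactly one π shift → a net half-wave offset.
For dark reflection here: 2 n t = m λ.
λ = 2 n t / m = 3282 / m nm.
m=4: 820 nm (IR); m=5: 656 nm (visible); m=6: 547 nm (visible); m=7: 469 nm (visible); m=8: 410 nm (visible); m=9: 365 nm (UV).

4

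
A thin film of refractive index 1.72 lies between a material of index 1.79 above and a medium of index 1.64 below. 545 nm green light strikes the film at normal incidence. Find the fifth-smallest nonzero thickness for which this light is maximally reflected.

792 nm

Top surface (1.79 → 1.72): reflection off a lower-index medium gives no phase shift.
Bottom surface (1.72 → 1.64): reflection off a lower-index medium gives no phase shift.
Zero or two π shifts → no net half-wave offset.
For bright reflection here: 2 n t = m λ.
The fifth-smallest nonzero thickness corresponds to m = 5: t = m λ / (2 n) = 5.00 × 545 / (2 × 1.72) = 792 nm.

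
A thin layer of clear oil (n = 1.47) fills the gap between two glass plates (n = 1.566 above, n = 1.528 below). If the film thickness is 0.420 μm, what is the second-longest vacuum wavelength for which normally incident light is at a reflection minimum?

617 nm

At the upper boundary (n = 1.566 to n = 1.47) the reflected ray undergoes no phase shift.
At the lower boundary (n = 1.47 to n = 1.528) the reflected ray undergoes a half-wave phase shift.
The two reflections differ by half a wavelength.
So the condition for destructive reflection is 2 n t = m λ.
λ = 2 n t / m. The second-longest wavelength is m = 2: λ = 2 × 1.47 × 420 / 2.00 = 617 nm.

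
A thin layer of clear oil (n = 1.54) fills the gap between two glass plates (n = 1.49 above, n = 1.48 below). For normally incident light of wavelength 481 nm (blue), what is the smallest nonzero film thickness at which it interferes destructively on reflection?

156 nm

At the upper boundary (n = 1.49 to n = 1.54) the reflected ray undergoes a half-wave phase shift.
Ray reflecting at the bottom interface goes from n = 1.54 toward n = 1.48: no phase shift.
Exactly one π shift → a net half-wave offset.
So the condition for destructive reflection is 2 n t = m λ.
The smallest nonzero thickness corresponds to m = 1: t = m λ / (2 n) = 1.00 × 481 / (2 × 1.54) = 156 nm.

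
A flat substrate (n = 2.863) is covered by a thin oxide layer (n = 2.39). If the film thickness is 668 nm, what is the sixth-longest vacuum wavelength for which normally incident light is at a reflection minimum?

Ray reflecting at the top interface goes from n = 1.0 toward n = 2.39: a half-wave phase shift.
Ray reflecting at the bottom interface goes from n = 2.39 toward n = 2.863: a half-wave phase shift.
The two reflections carry the same phase change, so no net offset.
With no net inversion, destructive interference in reflection requires 2 n t = (m + ½) λ.
λ = 2 n t / (m + ½). The sixth-longest wavelength is m = 5: λ = 2 × 2.39 × 668 / 5.50 = 581 nm.

581 nm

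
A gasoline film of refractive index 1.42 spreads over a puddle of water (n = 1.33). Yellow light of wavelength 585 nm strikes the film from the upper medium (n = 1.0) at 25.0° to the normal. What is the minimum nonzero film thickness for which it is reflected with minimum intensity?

Ray reflecting at the top interface goes from n = 1.0 toward n = 1.42: a half-wave phase shift.
Ray reflecting at the bottom interface goes from n = 1.42 toward n = 1.33: no phase shift.
Net: one phase inversion between the two reflected rays.
For weak reflection here: 2 n t cos θ_r = m λ.
Snell's law: 1.0 sin 25.0° = 1.42 sin θ_r → sin θ_r = 0.298, cos θ_r = 0.955.
Minimum nonzero at m = 1: t = λ / (2 n cos θ_r) = 585 / (2 × 1.42 × 0.955) = 216 nm.

216 nm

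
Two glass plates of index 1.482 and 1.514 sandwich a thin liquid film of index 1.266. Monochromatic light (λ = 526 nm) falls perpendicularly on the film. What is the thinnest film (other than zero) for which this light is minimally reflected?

208 nm

Ray reflecting at the top interface goes from n = 1.482 toward n = 1.266: no phase shift.
Bottom surface (1.266 → 1.514): reflection off a higher-index medium gives a half-wave phase shift.
Net: one phase inversion between the two reflected rays.
So the condition for destructive reflection is 2 n t = m λ.
Minimum nonzero at m = 1: t = λ / (2 n) = 526 / (2 × 1.266) = 208 nm.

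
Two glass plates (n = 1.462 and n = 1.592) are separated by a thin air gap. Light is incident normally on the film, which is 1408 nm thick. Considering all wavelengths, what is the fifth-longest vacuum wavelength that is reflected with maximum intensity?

At the upper boundary (n = 1.462 to n = 1.0) the reflected ray undergoes no phase shift.
Ray reflecting at the bottom interface goes from n = 1.0 toward n = 1.592: a half-wave phase shift.
Exactly one π shift → a net half-wave offset.
So the condition for constructive reflection is 2 n t = (m + ½) λ.
λ = 2 n t / (m + ½). The fifth-longest wavelength is m = 4: λ = 2 × 1.0 × 1408 / 4.50 = 626 nm.

626 nm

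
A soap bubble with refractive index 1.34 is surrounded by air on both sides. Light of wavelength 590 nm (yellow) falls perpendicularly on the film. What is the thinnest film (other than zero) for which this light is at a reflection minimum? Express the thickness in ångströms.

Ray reflecting at the top interface goes from n = 1.0 toward n = 1.34: a half-wave phase shift.
At the lower boundary (n = 1.34 to n = 1.0) the reflected ray undergoes no phase shift.
Net: one phase inversion between the two reflected rays.
So the condition for destructive reflection is 2 n t = m λ.
Minimum nonzero at m = 1: t = λ / (2 n) = 590 / (2 × 1.34) = 220 nm.

2201 Å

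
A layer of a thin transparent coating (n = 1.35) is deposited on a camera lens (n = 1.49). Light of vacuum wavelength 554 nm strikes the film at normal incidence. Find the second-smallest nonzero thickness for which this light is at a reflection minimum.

308 nm

Ray reflecting at the top interface goes from n = 1.0 toward n = 1.35: a half-wave phase shift.
At the lower boundary (n = 1.35 to n = 1.49) the reflected ray undergoes a half-wave phase shift.
The two reflections carry the same phase change, so no net offset.
So the condition for destructive reflection is 2 n t = (m + ½) λ.
The second-smallest nonzero thickness corresponds to m = 1: t = (m + ½) λ / (2 n) = 1.50 × 554 / (2 × 1.35) = 308 nm.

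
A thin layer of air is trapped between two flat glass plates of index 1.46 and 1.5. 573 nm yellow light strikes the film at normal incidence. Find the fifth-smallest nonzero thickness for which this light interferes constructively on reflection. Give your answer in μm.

1.29 μm

At the upper boundary (n = 1.46 to n = 1.0) the reflected ray undergoes no phase shift.
Ray reflecting at the bottom interface goes from n = 1.0 toward n = 1.5: a half-wave phase shift.
Net: one phase inversion between the two reflected rays.
For maximum reflection here: 2 n t = (m + ½) λ.
The fifth-smallest nonzero thickness corresponds to m = 4: t = (m + ½) λ / (2 n) = 4.50 × 573 / (2 × 1.0) = 1289 nm.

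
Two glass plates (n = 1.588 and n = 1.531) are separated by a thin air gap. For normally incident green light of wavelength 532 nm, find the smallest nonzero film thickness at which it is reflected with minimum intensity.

266 nm

At the upper boundary (n = 1.588 to n = 1.0) the reflected ray undergoes no phase shift.
At the lower boundary (n = 1.0 to n = 1.531) the reflected ray undergoes a half-wave phase shift.
Net: one phase inversion between the two reflected rays.
For minimum reflection here: 2 n t = m λ.
Minimum nonzero at m = 1: t = λ / (2 n) = 532 / (2 × 1.0) = 266 nm.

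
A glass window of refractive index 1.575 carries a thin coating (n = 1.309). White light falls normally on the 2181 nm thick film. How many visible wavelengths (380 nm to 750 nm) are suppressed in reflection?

7

Ray reflecting at the top interface goes from n = 1.0 toward n = 1.309: a half-wave phase shift.
Bottom surface (1.309 → 1.575): reflection off a higher-index medium gives a half-wave phase shift.
Zero or two π shifts → no net half-wave offset.
With no net inversion, destructive interference in reflection requires 2 n t = (m + ½) λ.
λ = 2 n t / (m + ½) = 5710 / (m + ½) nm.
m=7: 761 nm (IR); m=8: 672 nm (visible); m=9: 601 nm (visible); m=10: 544 nm (visible); m=11: 497 nm (visible); m=12: 457 nm (visible); m=13: 423 nm (visible); m=14: 394 nm (visible); m=15: 368 nm (UV).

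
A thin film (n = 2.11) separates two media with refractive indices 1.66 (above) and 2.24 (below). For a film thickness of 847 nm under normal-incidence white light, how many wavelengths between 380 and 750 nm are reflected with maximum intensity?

Top surface (1.66 → 2.11): reflection off a higher-index medium gives a half-wave phase shift.
Bottom surface (2.11 → 2.24): reflection off a higher-index medium gives a half-wave phase shift.
The two reflections carry the same phase change, so no net offset.
With no net inversion, constructive interference in reflection requires 2 n t = m λ.
λ = 2 n t / m = 3574 / m nm.
m=4: 894 nm (IR); m=5: 715 nm (visible); m=6: 596 nm (visible); m=7: 511 nm (visible); m=8: 447 nm (visible); m=9: 397 nm (visible); m=10: 357 nm (UV).

5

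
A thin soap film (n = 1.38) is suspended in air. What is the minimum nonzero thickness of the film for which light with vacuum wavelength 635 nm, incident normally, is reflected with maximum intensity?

115 nm

Top surface (1.0 → 1.38): reflection off a higher-index medium gives a half-wave phase shift.
Ray reflecting at the bottom interface goes from n = 1.38 toward n = 1.0: no phase shift.
Exactly one π shift → a net half-wave offset.
So the condition for constructive reflection is 2 n t = (m + ½) λ.
Minimum at m = 0: t = λ / (4 n) = 635 / (4 × 1.38) = 115 nm.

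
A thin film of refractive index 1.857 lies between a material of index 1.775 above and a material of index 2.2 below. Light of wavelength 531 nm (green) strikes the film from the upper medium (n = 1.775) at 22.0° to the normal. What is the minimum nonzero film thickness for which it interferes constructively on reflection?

Top surface (1.775 → 1.857): reflection off a higher-index medium gives a half-wave phase shift.
Ray reflecting at the bottom interface goes from n = 1.857 toward n = 2.2: a half-wave phase shift.
Zero or two π shifts → no net half-wave offset.
With no net inversion, constructive interference in reflection requires 2 n t cos θ_r = m λ.
Snell's law: 1.775 sin 22.0° = 1.857 sin θ_r → sin θ_r = 0.358, cos θ_r = 0.934.
Minimum nonzero at m = 1: t = λ / (2 n cos θ_r) = 531 / (2 × 1.857 × 0.934) = 153 nm.

153 nm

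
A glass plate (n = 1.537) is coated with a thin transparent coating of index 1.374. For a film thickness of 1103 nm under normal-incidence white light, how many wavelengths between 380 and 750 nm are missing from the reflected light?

4

At the upper boundary (n = 1.0 to n = 1.374) the reflected ray undergoes a half-wave phase shift.
At the lower boundary (n = 1.374 to n = 1.537) the reflected ray undergoes a half-wave phase shift.
Net: no relative phase inversion (both shifts match).
With no net inversion, destructive interference in reflection requires 2 n t = (m + ½) λ.
λ = 2 n t / (m + ½) = 3031 / (m + ½) nm.
m=3: 866 nm (IR); m=4: 674 nm (visible); m=5: 551 nm (visible); m=6: 466 nm (visible); m=7: 404 nm (visible); m=8: 357 nm (UV).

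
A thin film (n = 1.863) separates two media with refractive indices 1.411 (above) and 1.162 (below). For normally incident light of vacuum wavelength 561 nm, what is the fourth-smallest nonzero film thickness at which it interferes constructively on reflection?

Ray reflecting at the top interface goes from n = 1.411 toward n = 1.863: a half-wave phase shift.
Bottom surface (1.863 → 1.162): reflection off a lower-index medium gives no phase shift.
Net: one phase inversion between the two reflected rays.
For bright reflection here: 2 n t = (m + ½) λ.
The fourth-smallest nonzero thickness corresponds to m = 3: t = (m + ½) λ / (2 n) = 3.50 × 561 / (2 × 1.863) = 527 nm.

527 nm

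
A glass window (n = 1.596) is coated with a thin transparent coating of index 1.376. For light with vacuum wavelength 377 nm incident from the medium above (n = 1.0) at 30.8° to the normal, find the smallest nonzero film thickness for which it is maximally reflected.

148 nm

At the upper boundary (n = 1.0 to n = 1.376) the reflected ray undergoes a half-wave phase shift.
Bottom surface (1.376 → 1.596): reflection off a higher-index medium gives a half-wave phase shift.
Net: no relative phase inversion (both shifts match).
With no net inversion, constructive interference in reflection requires 2 n t cos θ_r = m λ.
Snell's law: 1.0 sin 30.8° = 1.376 sin θ_r → sin θ_r = 0.372, cos θ_r = 0.928.
Minimum nonzero at m = 1: t = λ / (2 n cos θ_r) = 377 / (2 × 1.376 × 0.928) = 148 nm.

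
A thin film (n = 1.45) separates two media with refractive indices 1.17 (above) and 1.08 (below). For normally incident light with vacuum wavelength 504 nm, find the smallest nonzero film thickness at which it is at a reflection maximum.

86.9 nm

At the upper boundary (n = 1.17 to n = 1.45) the reflected ray undergoes a half-wave phase shift.
Ray reflecting at the bottom interface goes from n = 1.45 toward n = 1.08: no phase shift.
The two reflections differ by half a wavelength.
With one net inversion, constructive interference in reflection requires 2 n t = (m + ½) λ.
Minimum at m = 0: t = λ / (4 n) = 504 / (4 × 1.45) = 86.9 nm.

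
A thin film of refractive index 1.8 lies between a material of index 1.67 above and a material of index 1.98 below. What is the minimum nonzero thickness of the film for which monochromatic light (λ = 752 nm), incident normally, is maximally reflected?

Top surface (1.67 → 1.8): reflection off a higher-index medium gives a half-wave phase shift.
Bottom surface (1.8 → 1.98): reflection off a higher-index medium gives a half-wave phase shift.
Net: no relative phase inversion (both shifts match).
With no net inversion, constructive interference in reflection requires 2 n t = m λ.
Minimum nonzero at m = 1: t = λ / (2 n) = 752 / (2 × 1.8) = 209 nm.

209 nm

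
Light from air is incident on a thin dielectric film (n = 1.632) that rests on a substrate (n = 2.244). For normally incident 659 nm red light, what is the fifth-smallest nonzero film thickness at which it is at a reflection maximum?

1009 nm

At the upper boundary (n = 1.0 to n = 1.632) the reflected ray undergoes a half-wave phase shift.
At the lower boundary (n = 1.632 to n = 2.244) the reflected ray undergoes a half-wave phase shift.
The two reflections carry the same phase change, so no net offset.
So the condition for constructive reflection is 2 n t = m λ.
The fifth-smallest nonzero thickness corresponds to m = 5: t = m λ / (2 n) = 5.00 × 659 / (2 × 1.632) = 1009 nm.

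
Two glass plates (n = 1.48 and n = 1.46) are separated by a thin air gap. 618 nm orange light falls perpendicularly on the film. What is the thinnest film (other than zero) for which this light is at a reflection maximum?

155 nm

At the upper boundary (n = 1.48 to n = 1.0) the reflected ray undergoes no phase shift.
Ray reflecting at the bottom interface goes from n = 1.0 toward n = 1.46: a half-wave phase shift.
Exactly one π shift → a net half-wave offset.
For strong reflection here: 2 n t = (m + ½) λ.
Minimum at m = 0: t = λ / (4 n) = 618 / (4 × 1.0) = 155 nm.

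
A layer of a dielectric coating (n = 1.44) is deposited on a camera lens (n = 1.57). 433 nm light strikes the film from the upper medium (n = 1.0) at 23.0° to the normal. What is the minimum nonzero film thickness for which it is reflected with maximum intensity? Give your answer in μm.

At the upper boundary (n = 1.0 to n = 1.44) the reflected ray undergoes a half-wave phase shift.
Ray reflecting at the bottom interface goes from n = 1.44 toward n = 1.57: a half-wave phase shift.
Net: no relative phase inversion (both shifts match).
So the condition for constructive reflection is 2 n t cos θ_r = m λ.
Snell's law: 1.0 sin 23.0° = 1.44 sin θ_r → sin θ_r = 0.271, cos θ_r = 0.962.
Minimum nonzero at m = 1: t = λ / (2 n cos θ_r) = 433 / (2 × 1.44 × 0.962) = 156 nm.

0.156 μm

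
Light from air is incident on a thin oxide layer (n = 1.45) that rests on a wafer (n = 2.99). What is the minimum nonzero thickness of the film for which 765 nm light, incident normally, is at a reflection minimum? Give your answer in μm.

Top surface (1.0 → 1.45): reflection off a higher-index medium gives a half-wave phase shift.
At the lower boundary (n = 1.45 to n = 2.99) the reflected ray undergoes a half-wave phase shift.
The two reflections carry the same phase change, so no net offset.
So the condition for destructive reflection is 2 n t = (m + ½) λ.
Minimum at m = 0: t = λ / (4 n) = 765 / (4 × 1.45) = 132 nm.

0.132 μm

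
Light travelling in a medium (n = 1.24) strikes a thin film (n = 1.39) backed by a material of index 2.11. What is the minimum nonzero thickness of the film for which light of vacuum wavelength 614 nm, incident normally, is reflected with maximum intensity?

221 nm

At the upper boundary (n = 1.24 to n = 1.39) the reflected ray undergoes a half-wave phase shift.
At the lower boundary (n = 1.39 to n = 2.11) the reflected ray undergoes a half-wave phase shift.
Zero or two π shifts → no net half-wave offset.
So the condition for constructive reflection is 2 n t = m λ.
Minimum nonzero at m = 1: t = λ / (2 n) = 614 / (2 × 1.39) = 221 nm.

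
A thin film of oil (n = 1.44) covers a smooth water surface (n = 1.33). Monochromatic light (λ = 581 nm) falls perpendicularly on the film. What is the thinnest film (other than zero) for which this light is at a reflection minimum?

Top surface (1.0 → 1.44): reflection off a higher-index medium gives a half-wave phase shift.
Bottom surface (1.44 → 1.33): reflection off a lower-index medium gives no phase shift.
Exactly one π shift → a net half-wave offset.
With one net inversion, destructive interference in reflection requires 2 n t = m λ.
Minimum nonzero at m = 1: t = λ / (2 n) = 581 / (2 × 1.44) = 202 nm.

202 nm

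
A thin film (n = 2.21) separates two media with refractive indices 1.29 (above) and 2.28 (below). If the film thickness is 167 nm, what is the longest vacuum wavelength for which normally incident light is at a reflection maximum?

738 nm

At the upper boundary (n = 1.29 to n = 2.21) the reflected ray undergoes a half-wave phase shift.
Bottom surface (2.21 → 2.28): reflection off a higher-index medium gives a half-wave phase shift.
Zero or two π shifts → no net half-wave offset.
So the condition for constructive reflection is 2 n t = m λ.
λ = 2 n t / m. The longest wavelength is m = 1: λ = 2 × 2.21 × 167 / 1.00 = 738 nm.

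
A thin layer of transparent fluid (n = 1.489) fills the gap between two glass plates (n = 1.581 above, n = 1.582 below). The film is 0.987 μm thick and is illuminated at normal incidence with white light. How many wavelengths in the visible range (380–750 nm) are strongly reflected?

Top surface (1.581 → 1.489): reflection off a lower-index medium gives no phase shift.
Bottom surface (1.489 → 1.582): reflection off a higher-index medium gives a half-wave phase shift.
Exactly one π shift → a net half-wave offset.
With one net inversion, constructive interference in reflection requires 2 n t = (m + ½) λ.
λ = 2 n t / (m + ½) = 2939 / (m + ½) nm.
m=3: 840 nm (IR); m=4: 653 nm (visible); m=5: 534 nm (visible); m=6: 452 nm (visible); m=7: 392 nm (visible); m=8: 346 nm (UV).

4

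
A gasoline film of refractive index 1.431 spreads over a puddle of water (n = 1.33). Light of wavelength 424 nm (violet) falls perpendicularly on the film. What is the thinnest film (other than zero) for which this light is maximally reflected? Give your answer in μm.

Top surface (1.0 → 1.431): reflection off a higher-index medium gives a half-wave phase shift.
Bottom surface (1.431 → 1.33): reflection off a lower-index medium gives no phase shift.
The two reflections differ by half a wavelength.
So the condition for constructive reflection is 2 n t = (m + ½) λ.
Minimum at m = 0: t = λ / (4 n) = 424 / (4 × 1.431) = 74.1 nm.

0.0741 μm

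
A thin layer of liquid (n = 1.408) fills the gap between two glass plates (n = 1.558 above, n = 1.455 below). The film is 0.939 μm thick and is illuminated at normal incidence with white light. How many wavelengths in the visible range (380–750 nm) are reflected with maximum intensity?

3

Top surface (1.558 → 1.408): reflection off a lower-index medium gives no phase shift.
Bottom surface (1.408 → 1.455): reflection off a higher-index medium gives a half-wave phase shift.
Net: one phase inversion between the two reflected rays.
So the condition for constructive reflection is 2 n t = (m + ½) λ.
λ = 2 n t / (m + ½) = 2644 / (m + ½) nm.
m=3: 755 nm (IR); m=4: 588 nm (visible); m=5: 481 nm (visible); m=6: 407 nm (visible); m=7: 353 nm (UV).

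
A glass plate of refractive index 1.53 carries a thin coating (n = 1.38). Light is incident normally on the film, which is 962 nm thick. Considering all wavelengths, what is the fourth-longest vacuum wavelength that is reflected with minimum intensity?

759 nm

Ray reflecting at the top interface goes from n = 1.0 toward n = 1.38: a half-wave phase shift.
Bottom surface (1.38 → 1.53): reflection off a higher-index medium gives a half-wave phase shift.
Net: no relative phase inversion (both shifts match).
For minimum reflection here: 2 n t = (m + ½) λ.
λ = 2 n t / (m + ½). The fourth-longest wavelength is m = 3: λ = 2 × 1.38 × 962 / 3.50 = 759 nm.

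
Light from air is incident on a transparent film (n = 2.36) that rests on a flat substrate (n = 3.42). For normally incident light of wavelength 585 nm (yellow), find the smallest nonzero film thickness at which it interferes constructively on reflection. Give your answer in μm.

Ray reflecting at the top interface goes from n = 1.0 toward n = 2.36: a half-wave phase shift.
Ray reflecting at the bottom interface goes from n = 2.36 toward n = 3.42: a half-wave phase shift.
Zero or two π shifts → no net half-wave offset.
With no net inversion, constructive interference in reflection requires 2 n t = m λ.
Minimum nonzero at m = 1: t = λ / (2 n) = 585 / (2 × 2.36) = 124 nm.

0.124 μm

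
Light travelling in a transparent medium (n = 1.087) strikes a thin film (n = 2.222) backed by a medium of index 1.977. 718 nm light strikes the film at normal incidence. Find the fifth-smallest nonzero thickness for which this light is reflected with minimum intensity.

808 nm

At the upper boundary (n = 1.087 to n = 2.222) the reflected ray undergoes a half-wave phase shift.
Bottom surface (2.222 → 1.977): reflection off a lower-index medium gives no phase shift.
Net: one phase inversion between the two reflected rays.
With one net inversion, destructive interference in reflection requires 2 n t = m λ.
The fifth-smallest nonzero thickness corresponds to m = 5: t = m λ / (2 n) = 5.00 × 718 / (2 × 2.222) = 808 nm.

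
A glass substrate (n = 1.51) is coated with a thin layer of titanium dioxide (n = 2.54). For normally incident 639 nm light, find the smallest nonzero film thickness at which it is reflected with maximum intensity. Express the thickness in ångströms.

Ray reflecting at the top interface goes from n = 1.0 toward n = 2.54: a half-wave phase shift.
Bottom surface (2.54 → 1.51): reflection off a lower-index medium gives no phase shift.
Net: one phase inversion between the two reflected rays.
For strong reflection here: 2 n t = (m + ½) λ.
Minimum at m = 0: t = λ / (4 n) = 639 / (4 × 2.54) = 62.9 nm.

629 Å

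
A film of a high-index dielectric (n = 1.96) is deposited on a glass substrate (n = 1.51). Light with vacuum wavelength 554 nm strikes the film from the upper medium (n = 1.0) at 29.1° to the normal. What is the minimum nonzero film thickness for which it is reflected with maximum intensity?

Ray reflecting at the top interface goes from n = 1.0 toward n = 1.96: a half-wave phase shift.
Bottom surface (1.96 → 1.51): reflection off a lower-index medium gives no phase shift.
Net: one phase inversion between the two reflected rays.
For strong reflection here: 2 n t cos θ_r = (m + ½) λ.
Snell's law: 1.0 sin 29.1° = 1.96 sin θ_r → sin θ_r = 0.248, cos θ_r = 0.969.
Minimum at m = 0: t = λ / (4 n cos θ_r) = 554 / (4 × 1.96 × 0.969) = 72.9 nm.

72.9 nm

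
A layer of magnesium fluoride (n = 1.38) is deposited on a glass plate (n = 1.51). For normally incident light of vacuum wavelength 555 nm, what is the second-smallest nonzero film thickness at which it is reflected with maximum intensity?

Top surface (1.0 → 1.38): reflection off a higher-index medium gives a half-wave phase shift.
Ray reflecting at the bottom interface goes from n = 1.38 toward n = 1.51: a half-wave phase shift.
Zero or two π shifts → no net half-wave offset.
So the condition for constructive reflection is 2 n t = m λ.
The second-smallest nonzero thickness corresponds to m = 2: t = m λ / (2 n) = 2.00 × 555 / (2 × 1.38) = 402 nm.

402 nm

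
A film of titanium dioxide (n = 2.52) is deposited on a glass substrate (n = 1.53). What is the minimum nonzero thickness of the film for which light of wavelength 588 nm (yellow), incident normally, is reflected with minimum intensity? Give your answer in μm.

Top surface (1.0 → 2.52): reflection off a higher-index medium gives a half-wave phase shift.
Bottom surface (2.52 → 1.53): reflection off a lower-index medium gives no phase shift.
Net: one phase inversion between the two reflected rays.
For minimum reflection here: 2 n t = m λ.
Minimum nonzero at m = 1: t = λ / (2 n) = 588 / (2 × 2.52) = 117 nm.

0.117 μm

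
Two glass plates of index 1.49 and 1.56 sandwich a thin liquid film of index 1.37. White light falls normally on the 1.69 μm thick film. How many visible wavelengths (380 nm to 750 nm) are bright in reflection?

Top surface (1.49 → 1.37): reflection off a lower-index medium gives no phase shift.
Bottom surface (1.37 → 1.56): reflection off a higher-index medium gives a half-wave phase shift.
The two reflections differ by half a wavelength.
So the condition for constructive reflection is 2 n t = (m + ½) λ.
λ = 2 n t / (m + ½) = 4631 / (m + ½) nm.
m=5: 842 nm (IR); m=6: 712 nm (visible); m=7: 617 nm (visible); m=8: 545 nm (visible); m=9: 487 nm (visible); m=10: 441 nm (visible); m=11: 403 nm (visible); m=12: 370 nm (UV).

6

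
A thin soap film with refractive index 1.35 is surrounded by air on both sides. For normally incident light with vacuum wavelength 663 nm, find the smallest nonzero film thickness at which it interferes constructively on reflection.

123 nm

At the upper boundary (n = 1.0 to n = 1.35) the reflected ray undergoes a half-wave phase shift.
Ray reflecting at the bottom interface goes from n = 1.35 toward n = 1.0: no phase shift.
Net: one phase inversion between the two reflected rays.
So the condition for constructive reflection is 2 n t = (m + ½) λ.
Minimum at m = 0: t = λ / (4 n) = 663 / (4 × 1.35) = 123 nm.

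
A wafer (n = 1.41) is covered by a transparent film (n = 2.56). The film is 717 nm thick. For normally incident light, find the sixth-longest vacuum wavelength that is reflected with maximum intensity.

667 nm

Top surface (1.0 → 2.56): reflection off a higher-index medium gives a half-wave phase shift.
Bottom surface (2.56 → 1.41): reflection off a lower-index medium gives no phase shift.
The two reflections differ by half a wavelength.
With one net inversion, constructive interference in reflection requires 2 n t = (m + ½) λ.
λ = 2 n t / (m + ½). The sixth-longest wavelength is m = 5: λ = 2 × 2.56 × 717 / 5.50 = 667 nm.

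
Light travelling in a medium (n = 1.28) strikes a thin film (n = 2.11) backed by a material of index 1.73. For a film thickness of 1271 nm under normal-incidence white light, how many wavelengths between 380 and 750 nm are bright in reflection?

7

At the upper boundary (n = 1.28 to n = 2.11) the reflected ray undergoes a half-wave phase shift.
Bottom surface (2.11 → 1.73): reflection off a lower-index medium gives no phase shift.
Exactly one π shift → a net half-wave offset.
With one net inversion, constructive interference in reflection requires 2 n t = (m + ½) λ.
λ = 2 n t / (m + ½) = 5364 / (m + ½) nm.
m=6: 825 nm (IR); m=7: 715 nm (visible); m=8: 631 nm (visible); m=9: 565 nm (visible); m=10: 511 nm (visible); m=11: 466 nm (visible); m=12: 429 nm (visible); m=13: 397 nm (visible); m=14: 370 nm (UV).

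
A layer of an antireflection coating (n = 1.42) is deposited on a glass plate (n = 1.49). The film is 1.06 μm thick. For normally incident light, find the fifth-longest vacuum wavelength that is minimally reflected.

Ray reflecting at the top interface goes from n = 1.0 toward n = 1.42: a half-wave phase shift.
Bottom surface (1.42 → 1.49): reflection off a higher-index medium gives a half-wave phase shift.
Zero or two π shifts → no net half-wave offset.
So the condition for destructive reflection is 2 n t = (m + ½) λ.
λ = 2 n t / (m + ½). The fifth-longest wavelength is m = 4: λ = 2 × 1.42 × 1060 / 4.50 = 669 nm.

669 nm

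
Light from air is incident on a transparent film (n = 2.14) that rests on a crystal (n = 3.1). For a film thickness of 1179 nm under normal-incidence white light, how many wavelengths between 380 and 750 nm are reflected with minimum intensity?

6

At the upper boundary (n = 1.0 to n = 2.14) the reflected ray undergoes a half-wave phase shift.
Bottom surface (2.14 → 3.1): reflection off a higher-index medium gives a half-wave phase shift.
Zero or two π shifts → no net half-wave offset.
For weak reflection here: 2 n t = (m + ½) λ.
λ = 2 n t / (m + ½) = 5046 / (m + ½) nm.
m=6: 776 nm (IR); m=7: 673 nm (visible); m=8: 594 nm (visible); m=9: 531 nm (visible); m=10: 481 nm (visible); m=11: 439 nm (visible); m=12: 404 nm (visible); m=13: 374 nm (UV).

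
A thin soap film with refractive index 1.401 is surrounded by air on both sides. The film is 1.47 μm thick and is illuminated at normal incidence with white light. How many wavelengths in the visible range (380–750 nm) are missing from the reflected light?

At the upper boundary (n = 1.0 to n = 1.401) the reflected ray undergoes a half-wave phase shift.
At the lower boundary (n = 1.401 to n = 1.0) the reflected ray undergoes no phase shift.
Exactly one π shift → a net half-wave offset.
So the condition for destructive reflection is 2 n t = m λ.
λ = 2 n t / m = 4119 / m nm.
m=5: 824 nm (IR); m=6: 686 nm (visible); m=7: 588 nm (visible); m=8: 515 nm (visible); m=9: 458 nm (visible); m=10: 412 nm (visible); m=11: 374 nm (UV).

5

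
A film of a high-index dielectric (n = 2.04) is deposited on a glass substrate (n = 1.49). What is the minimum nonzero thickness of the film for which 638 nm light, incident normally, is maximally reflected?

Top surface (1.0 → 2.04): reflection off a higher-index medium gives a half-wave phase shift.
At the lower boundary (n = 2.04 to n = 1.49) the reflected ray undergoes no phase shift.
The two reflections differ by half a wavelength.
For maximum reflection here: 2 n t = (m + ½) λ.
Minimum at m = 0: t = λ / (4 n) = 638 / (4 × 2.04) = 78.2 nm.

78.2 nm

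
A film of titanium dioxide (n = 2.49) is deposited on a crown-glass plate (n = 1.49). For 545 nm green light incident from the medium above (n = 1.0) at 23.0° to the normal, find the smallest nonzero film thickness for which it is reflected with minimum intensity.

Top surface (1.0 → 2.49): reflection off a higher-index medium gives a half-wave phase shift.
At the lower boundary (n = 2.49 to n = 1.49) the reflected ray undergoes no phase shift.
The two reflections differ by half a wavelength.
With one net inversion, destructive interference in reflection requires 2 n t cos θ_r = m λ.
Snell's law: 1.0 sin 23.0° = 2.49 sin θ_r → sin θ_r = 0.157, cos θ_r = 0.988.
Minimum nonzero at m = 1: t = λ / (2 n cos θ_r) = 545 / (2 × 2.49 × 0.988) = 111 nm.

111 nm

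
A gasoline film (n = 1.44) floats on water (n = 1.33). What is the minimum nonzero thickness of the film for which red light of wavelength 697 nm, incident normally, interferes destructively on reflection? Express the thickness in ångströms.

At the upper boundary (n = 1.0 to n = 1.44) the reflected ray undergoes a half-wave phase shift.
Ray reflecting at the bottom interface goes from n = 1.44 toward n = 1.33: no phase shift.
The two reflections differ by half a wavelength.
With one net inversion, destructive interference in reflection requires 2 n t = m λ.
Minimum nonzero at m = 1: t = λ / (2 n) = 697 / (2 × 1.44) = 242 nm.

2420 Å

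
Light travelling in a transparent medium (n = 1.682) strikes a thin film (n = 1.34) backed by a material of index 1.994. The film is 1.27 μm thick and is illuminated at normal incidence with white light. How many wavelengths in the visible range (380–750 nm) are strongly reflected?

At the upper boundary (n = 1.682 to n = 1.34) the reflected ray undergoes no phase shift.
Bottom surface (1.34 → 1.994): reflection off a higher-index medium gives a half-wave phase shift.
The two reflections differ by half a wavelength.
For strong reflection here: 2 n t = (m + ½) λ.
λ = 2 n t / (m + ½) = 3404 / (m + ½) nm.
m=4: 756 nm (IR); m=5: 619 nm (visible); m=6: 524 nm (visible); m=7: 454 nm (visible); m=8: 400 nm (visible); m=9: 358 nm (UV).

4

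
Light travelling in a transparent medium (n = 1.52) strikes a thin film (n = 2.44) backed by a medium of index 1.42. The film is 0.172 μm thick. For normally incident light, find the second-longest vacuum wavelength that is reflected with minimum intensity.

420 nm

Top surface (1.52 → 2.44): reflection off a higher-index medium gives a half-wave phase shift.
At the lower boundary (n = 2.44 to n = 1.42) the reflected ray undergoes no phase shift.
Exactly one π shift → a net half-wave offset.
For dark reflection here: 2 n t = m λ.
λ = 2 n t / m. The second-longest wavelength is m = 2: λ = 2 × 2.44 × 172 / 2.00 = 420 nm.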